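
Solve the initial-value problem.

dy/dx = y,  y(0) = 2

General solution: y = Ce^x
Applying IC y(0) = 2:
Particular solution: y = 2e^x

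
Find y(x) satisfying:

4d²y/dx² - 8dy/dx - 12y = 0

Characteristic equation: 4r² - 8r - 12 = 0
Divide by 4: r² - 2r - 3 = 0
Roots: r = 3, -1 (distinct real)
General solution: y = C₁e^(3x) + C₂e^(-x)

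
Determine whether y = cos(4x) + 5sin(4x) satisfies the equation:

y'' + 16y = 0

Verification:
y'' = -16cos(4x) - 80sin(4x)
y'' + 16y = 0 ✓

Yes, it is a solution.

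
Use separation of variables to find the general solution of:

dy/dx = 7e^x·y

Separating variables and integrating:
ln|y| = 7e^x + C

General solution: y = Ce^(7e^x)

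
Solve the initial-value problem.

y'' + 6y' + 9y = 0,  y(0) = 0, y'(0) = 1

General solution: y = (C₁ + C₂x)e^(-3x)
Repeated root r = -3
Applying ICs: C₁ = 0, C₂ = 1
Particular solution: y = xe^(-3x)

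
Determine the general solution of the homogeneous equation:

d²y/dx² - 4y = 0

Characteristic equation: r² - 4 = 0
Roots: r = 2, -2 (distinct real)
General solution: y = C₁e^(2x) + C₂e^(-2x)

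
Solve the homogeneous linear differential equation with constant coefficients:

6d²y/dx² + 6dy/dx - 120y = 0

Characteristic equation: 6r² + 6r - 120 = 0
Divide by 6: r² + r - 20 = 0
Roots: r = 4, -5 (distinct real)
General solution: y = C₁e^(4x) + C₂e^(-5x)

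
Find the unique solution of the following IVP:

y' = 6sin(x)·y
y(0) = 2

General solution: y = Ce^(-6cos(x))
Applying IC y(0) = 2:
Particular solution: y = 2e^(6(1-cos(x)))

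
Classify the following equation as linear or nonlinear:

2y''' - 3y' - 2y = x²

Linear (y and its derivatives appear to the first power only, no products of y terms)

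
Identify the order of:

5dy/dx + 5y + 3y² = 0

The order is 1 (highest derivative is of order 1).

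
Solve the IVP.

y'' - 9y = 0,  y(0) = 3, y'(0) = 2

General solution: y = C₁e^(3x) + C₂e^(-3x)
Applying ICs: C₁ = 11/6, C₂ = 7/6
Particular solution: y = (11/6)e^(3x) + (7/6)e^(-3x)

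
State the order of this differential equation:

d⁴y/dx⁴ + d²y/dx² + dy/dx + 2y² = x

The order is 4 (highest derivative is of order 4).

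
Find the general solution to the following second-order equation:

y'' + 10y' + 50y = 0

Characteristic equation: r² + 10r + 50 = 0
Roots: r = -5 ± 5i (complex conjugates)
General solution: y = e^(-5x)(C₁cos(5x) + C₂sin(5x))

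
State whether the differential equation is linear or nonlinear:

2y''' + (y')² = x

Nonlinear ((y')² term)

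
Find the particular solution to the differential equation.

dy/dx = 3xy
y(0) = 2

General solution: y = Ce^(3x²/2)
Applying IC y(0) = 2:
Particular solution: y = 2e^(3x²/2)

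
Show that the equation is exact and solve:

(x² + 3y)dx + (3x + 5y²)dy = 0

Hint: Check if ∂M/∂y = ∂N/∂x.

Verify exactness: ∂M/∂y = ∂N/∂x ✓
Find F(x,y) such that ∂F/∂x = M, ∂F/∂y = N
Solution: x³/3 + 3xy + 5y³/3 = C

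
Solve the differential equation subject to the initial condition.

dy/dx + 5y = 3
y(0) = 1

General solution: y = 3/5 + Ce^(-5x)
Applying y(0) = 1: C = 1 - 3/5 = 2/5
Particular solution: y = 3/5 + (2/5)e^(-5x)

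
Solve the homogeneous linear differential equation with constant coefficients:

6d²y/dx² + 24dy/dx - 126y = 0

Characteristic equation: 6r² + 24r - 126 = 0
Divide by 6: r² + 4r - 21 = 0
Roots: r = 3, -7 (distinct real)
General solution: y = C₁e^(3x) + C₂e^(-7x)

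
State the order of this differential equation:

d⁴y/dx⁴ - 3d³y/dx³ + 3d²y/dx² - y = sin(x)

The order is 4 (highest derivative is of order 4).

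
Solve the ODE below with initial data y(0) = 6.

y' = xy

General solution: y = Ce^(x²/2)
Applying IC y(0) = 6:
Particular solution: y = 6e^(x²/2)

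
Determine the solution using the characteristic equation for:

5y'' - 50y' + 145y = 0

Characteristic equation: 5r² - 50r + 145 = 0
Divide by 5: r² - 10r + 29 = 0
Roots: r = 5 ± 2i (complex conjugates)
General solution: y = e^(5x)(C₁cos(2x) + C₂sin(2x))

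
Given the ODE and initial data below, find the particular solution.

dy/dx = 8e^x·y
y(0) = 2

General solution: y = Ce^(8e^x)
Applying IC y(0) = 2:
Particular solution: y = 2e^(8(e^x - 1))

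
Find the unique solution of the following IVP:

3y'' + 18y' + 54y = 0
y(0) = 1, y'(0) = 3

General solution: y = e^(-3x)(C₁cos(3x) + C₂sin(3x))
Complex roots r = -3 ± 3i
Applying ICs: C₁ = 1, C₂ = 2
Particular solution: y = e^(-3x)(cos(3x) + 2sin(3x))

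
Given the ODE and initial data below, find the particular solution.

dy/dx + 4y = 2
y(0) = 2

General solution: y = 1/2 + Ce^(-4x)
Applying y(0) = 2: C = 2 - 1/2 = 3/2
Particular solution: y = 1/2 + (3/2)e^(-4x)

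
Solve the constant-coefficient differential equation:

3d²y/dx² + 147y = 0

Characteristic equation: 3r² + 147 = 0
Divide by 3: r² + 49 = 0
Roots: r = ±7i (complex conjugates)
General solution: y = C₁cos(7x) + C₂sin(7x)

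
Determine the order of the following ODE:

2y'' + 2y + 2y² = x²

The order is 2 (highest derivative is of order 2).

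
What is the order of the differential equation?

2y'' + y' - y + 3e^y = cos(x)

The order is 2 (highest derivative is of order 2).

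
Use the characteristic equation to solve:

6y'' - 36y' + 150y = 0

Characteristic equation: 6r² - 36r + 150 = 0
Divide by 6: r² - 6r + 25 = 0
Roots: r = 3 ± 4i (complex conjugates)
General solution: y = e^(3x)(C₁cos(4x) + C₂sin(4x))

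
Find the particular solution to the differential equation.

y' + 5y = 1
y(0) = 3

General solution: y = 1/5 + Ce^(-5x)
Applying y(0) = 3: C = 3 - 1/5 = 14/5
Particular solution: y = 1/5 + (14/5)e^(-5x)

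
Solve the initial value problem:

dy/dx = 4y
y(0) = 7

General solution: y = Ce^(4x)
Applying IC y(0) = 7:
Particular solution: y = 7e^(4x)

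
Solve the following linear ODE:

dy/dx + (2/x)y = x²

Using integrating factor method:

General solution: y = (1/5)x^3 + Cx^(-2)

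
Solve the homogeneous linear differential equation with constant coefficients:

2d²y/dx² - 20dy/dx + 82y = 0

Characteristic equation: 2r² - 20r + 82 = 0
Divide by 2: r² - 10r + 41 = 0
Roots: r = 5 ± 4i (complex conjugates)
General solution: y = e^(5x)(C₁cos(4x) + C₂sin(4x))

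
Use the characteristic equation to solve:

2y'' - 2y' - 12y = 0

Characteristic equation: 2r² - 2r - 12 = 0
Divide by 2: r² - r - 6 = 0
Roots: r = 3, -2 (distinct real)
General solution: y = C₁e^(3x) + C₂e^(-2x)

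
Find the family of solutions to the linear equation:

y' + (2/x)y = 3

Using integrating factor method:

General solution: y = x + Cx^(-2)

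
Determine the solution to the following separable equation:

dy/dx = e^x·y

Separating variables and integrating:
ln|y| = e^x + C

General solution: y = Ce^(e^x)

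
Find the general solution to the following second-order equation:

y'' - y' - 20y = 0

Characteristic equation: r² - r - 20 = 0
Roots: r = 5, -4 (distinct real)
General solution: y = C₁e^(5x) + C₂e^(-4x)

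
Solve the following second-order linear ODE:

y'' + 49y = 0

Characteristic equation: r² + 49 = 0
Roots: r = ±7i (complex conjugates)
General solution: y = C₁cos(7x) + C₂sin(7x)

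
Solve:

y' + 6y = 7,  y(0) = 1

General solution: y = 7/6 + Ce^(-6x)
Applying y(0) = 1: C = 1 - 7/6 = -1/6
Particular solution: y = 7/6 - (1/6)e^(-6x)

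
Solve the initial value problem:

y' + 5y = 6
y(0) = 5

General solution: y = 6/5 + Ce^(-5x)
Applying y(0) = 5: C = 5 - 6/5 = 19/5
Particular solution: y = 6/5 + (19/5)e^(-5x)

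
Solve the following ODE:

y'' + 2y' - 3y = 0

Characteristic equation: r² + 2r - 3 = 0
Roots: r = 1, -3 (distinct real)
General solution: y = C₁e^x + C₂e^(-3x)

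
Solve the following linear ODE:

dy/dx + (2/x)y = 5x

Using integrating factor method:

General solution: y = (5/4)x^2 + Cx^(-2)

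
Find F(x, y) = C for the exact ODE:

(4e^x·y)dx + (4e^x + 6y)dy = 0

Verify exactness: ∂M/∂y = ∂N/∂x ✓
Find F(x,y) such that ∂F/∂x = M, ∂F/∂y = N
Solution: 4e^x·y + 3y² = C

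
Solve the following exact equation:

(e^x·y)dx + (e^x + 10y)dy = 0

Verify exactness: ∂M/∂y = ∂N/∂x ✓
Find F(x,y) such that ∂F/∂x = M, ∂F/∂y = N
Solution: e^x·y + 5y² = C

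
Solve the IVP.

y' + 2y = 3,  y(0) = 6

General solution: y = 3/2 + Ce^(-2x)
Applying y(0) = 6: C = 6 - 3/2 = 9/2
Particular solution: y = 3/2 + (9/2)e^(-2x)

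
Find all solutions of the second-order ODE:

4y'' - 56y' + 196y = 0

Characteristic equation: 4r² - 56r + 196 = 0
Divide by 4: r² - 14r + 49 = 0
Factored: (r - 7)² = 0
Repeated root: r = 7
General solution: y = (C₁ + C₂x)e^(7x)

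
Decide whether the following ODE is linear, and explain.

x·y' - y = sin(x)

Linear (y and its derivatives appear to the first power only, no products of y terms)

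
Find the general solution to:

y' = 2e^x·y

Separating variables and integrating:
ln|y| = 2e^x + C

General solution: y = Ce^(2e^x)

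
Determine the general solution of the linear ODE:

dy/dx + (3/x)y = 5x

Using integrating factor method:

General solution: y = x^2 + Cx^(-3)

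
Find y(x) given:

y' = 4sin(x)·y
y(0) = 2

General solution: y = Ce^(-4cos(x))
Applying IC y(0) = 2:
Particular solution: y = 2e^(4(1-cos(x)))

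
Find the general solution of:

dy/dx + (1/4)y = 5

Using integrating factor method:

General solution: y = 20 + Ce^(-x/4)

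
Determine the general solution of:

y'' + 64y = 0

Characteristic equation: r² + 64 = 0
Roots: r = ±8i (complex conjugates)
General solution: y = C₁cos(8x) + C₂sin(8x)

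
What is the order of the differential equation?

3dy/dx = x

The order is 1 (highest derivative is of order 1).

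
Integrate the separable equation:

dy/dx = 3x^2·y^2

Separating variables and integrating:
-1/y = x^3 + C

General solution: y^-1 = -x^3 + C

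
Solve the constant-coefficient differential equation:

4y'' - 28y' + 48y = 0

Characteristic equation: 4r² - 28r + 48 = 0
Divide by 4: r² - 7r + 12 = 0
Roots: r = 4, 3 (distinct real)
General solution: y = C₁e^(4x) + C₂e^(3x)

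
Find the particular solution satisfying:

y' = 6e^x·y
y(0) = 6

General solution: y = Ce^(6e^x)
Applying IC y(0) = 6:
Particular solution: y = 6e^(6(e^x - 1))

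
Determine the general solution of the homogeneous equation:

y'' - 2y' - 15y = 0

Characteristic equation: r² - 2r - 15 = 0
Roots: r = 5, -3 (distinct real)
General solution: y = C₁e^(5x) + C₂e^(-3x)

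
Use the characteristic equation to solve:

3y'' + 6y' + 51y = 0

Characteristic equation: 3r² + 6r + 51 = 0
Divide by 3: r² + 2r + 17 = 0
Roots: r = -1 ± 4i (complex conjugates)
General solution: y = e^(-x)(C₁cos(4x) + C₂sin(4x))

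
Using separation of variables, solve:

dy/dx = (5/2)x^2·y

Separating variables and integrating:
ln|y| = 5x^3/6 + C

General solution: y = Ce^(5x^3/6)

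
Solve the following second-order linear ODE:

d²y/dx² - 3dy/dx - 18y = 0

Characteristic equation: r² - 3r - 18 = 0
Roots: r = 6, -3 (distinct real)
General solution: y = C₁e^(6x) + C₂e^(-3x)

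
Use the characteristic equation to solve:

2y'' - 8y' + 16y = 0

Characteristic equation: 2r² - 8r + 16 = 0
Divide by 2: r² - 4r + 8 = 0
Roots: r = 2 ± 2i (complex conjugates)
General solution: y = e^(2x)(C₁cos(2x) + C₂sin(2x))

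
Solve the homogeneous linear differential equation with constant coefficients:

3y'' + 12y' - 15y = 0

Characteristic equation: 3r² + 12r - 15 = 0
Divide by 3: r² + 4r - 5 = 0
Roots: r = 1, -5 (distinct real)
General solution: y = C₁e^x + C₂e^(-5x)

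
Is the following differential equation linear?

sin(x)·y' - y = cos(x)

Yes. Linear (y and its derivatives appear to the first power only, no products of y terms)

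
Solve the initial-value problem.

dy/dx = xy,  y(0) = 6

General solution: y = Ce^(x²/2)
Applying IC y(0) = 6:
Particular solution: y = 6e^(x²/2)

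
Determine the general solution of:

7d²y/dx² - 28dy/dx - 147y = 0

Characteristic equation: 7r² - 28r - 147 = 0
Divide by 7: r² - 4r - 21 = 0
Roots: r = 7, -3 (distinct real)
General solution: y = C₁e^(7x) + C₂e^(-3x)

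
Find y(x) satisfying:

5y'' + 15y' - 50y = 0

Characteristic equation: 5r² + 15r - 50 = 0
Divide by 5: r² + 3r - 10 = 0
Roots: r = 2, -5 (distinct real)
General solution: y = C₁e^(2x) + C₂e^(-5x)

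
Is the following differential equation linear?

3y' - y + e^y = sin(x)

No. Nonlinear (e^y is nonlinear in y)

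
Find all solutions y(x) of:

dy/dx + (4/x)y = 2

Using integrating factor method:

General solution: y = (2/5)x + Cx^(-4)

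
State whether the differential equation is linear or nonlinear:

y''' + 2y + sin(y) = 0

Nonlinear (sin(y) is nonlinear in y)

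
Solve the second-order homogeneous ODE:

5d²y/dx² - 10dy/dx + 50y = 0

Characteristic equation: 5r² - 10r + 50 = 0
Divide by 5: r² - 2r + 10 = 0
Roots: r = 1 ± 3i (complex conjugates)
General solution: y = e^x(C₁cos(3x) + C₂sin(3x))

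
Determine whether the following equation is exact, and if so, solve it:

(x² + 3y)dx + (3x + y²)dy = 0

Verify exactness: ∂M/∂y = ∂N/∂x ✓
Find F(x,y) such that ∂F/∂x = M, ∂F/∂y = N
Solution: x³/3 + 3xy + y³/3 = C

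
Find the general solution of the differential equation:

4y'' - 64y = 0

Characteristic equation: 4r² - 64 = 0
Divide by 4: r² - 16 = 0
Roots: r = 4, -4 (distinct real)
General solution: y = C₁e^(4x) + C₂e^(-4x)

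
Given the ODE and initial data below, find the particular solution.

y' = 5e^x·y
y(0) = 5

General solution: y = Ce^(5e^x)
Applying IC y(0) = 5:
Particular solution: y = 5e^(5(e^x - 1))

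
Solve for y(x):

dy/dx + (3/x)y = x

Using integrating factor method:

General solution: y = (1/5)x^2 + Cx^(-3)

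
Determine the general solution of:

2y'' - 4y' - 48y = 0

Characteristic equation: 2r² - 4r - 48 = 0
Divide by 2: r² - 2r - 24 = 0
Roots: r = 6, -4 (distinct real)
General solution: y = C₁e^(6x) + C₂e^(-4x)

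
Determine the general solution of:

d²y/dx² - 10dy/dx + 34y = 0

Characteristic equation: r² - 10r + 34 = 0
Roots: r = 5 ± 3i (complex conjugates)
General solution: y = e^(5x)(C₁cos(3x) + C₂sin(3x))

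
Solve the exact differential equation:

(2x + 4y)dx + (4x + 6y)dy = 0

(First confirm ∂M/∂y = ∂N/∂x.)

Verify exactness: ∂M/∂y = ∂N/∂x ✓
Find F(x,y) such that ∂F/∂x = M, ∂F/∂y = N
Solution: x² + 4xy + 3y² = C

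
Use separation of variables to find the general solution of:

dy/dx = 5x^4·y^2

Separating variables and integrating:
-1/y = x^5 + C

General solution: y^-1 = -x^5 + C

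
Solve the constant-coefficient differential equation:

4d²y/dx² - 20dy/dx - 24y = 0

Characteristic equation: 4r² - 20r - 24 = 0
Divide by 4: r² - 5r - 6 = 0
Roots: r = 6, -1 (distinct real)
General solution: y = C₁e^(6x) + C₂e^(-x)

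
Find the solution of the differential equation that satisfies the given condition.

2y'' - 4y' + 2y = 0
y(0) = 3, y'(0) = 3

General solution: y = (C₁ + C₂x)e^x
Repeated root r = 1
Applying ICs: C₁ = 3, C₂ = 0
Particular solution: y = 3e^x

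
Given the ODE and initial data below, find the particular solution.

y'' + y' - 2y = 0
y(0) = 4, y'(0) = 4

General solution: y = C₁e^x + C₂e^(-2x)
Applying ICs: C₁ = 4, C₂ = 0
Particular solution: y = 4e^x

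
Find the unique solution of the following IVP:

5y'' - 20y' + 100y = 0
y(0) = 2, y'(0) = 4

General solution: y = e^(2x)(C₁cos(4x) + C₂sin(4x))
Complex roots r = 2 ± 4i
Applying ICs: C₁ = 2, C₂ = 0
Particular solution: y = e^(2x)(2cos(4x))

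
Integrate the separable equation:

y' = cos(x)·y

Separating variables and integrating:
ln|y| = sin(x) + C

General solution: y = Ce^(sin(x))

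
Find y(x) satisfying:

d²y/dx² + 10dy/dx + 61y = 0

Characteristic equation: r² + 10r + 61 = 0
Roots: r = -5 ± 6i (complex conjugates)
General solution: y = e^(-5x)(C₁cos(6x) + C₂sin(6x))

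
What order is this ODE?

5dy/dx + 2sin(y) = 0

The order is 1 (highest derivative is of order 1).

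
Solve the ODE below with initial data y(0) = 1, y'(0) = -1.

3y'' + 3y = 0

General solution: y = C₁cos(x) + C₂sin(x)
Complex roots r = ±i
Applying ICs: C₁ = 1, C₂ = -1
Particular solution: y = cos(x) - sin(x)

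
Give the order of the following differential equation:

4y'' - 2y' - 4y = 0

The order is 2 (highest derivative is of order 2).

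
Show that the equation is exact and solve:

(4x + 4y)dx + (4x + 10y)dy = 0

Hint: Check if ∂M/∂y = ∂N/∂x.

Verify exactness: ∂M/∂y = ∂N/∂x ✓
Find F(x,y) such that ∂F/∂x = M, ∂F/∂y = N
Solution: 2x² + 4xy + 5y² = C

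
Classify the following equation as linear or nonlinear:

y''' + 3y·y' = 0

Nonlinear (product y·y')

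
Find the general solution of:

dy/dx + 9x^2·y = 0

Using integrating factor method:

General solution: y = Ce^(-3x^3)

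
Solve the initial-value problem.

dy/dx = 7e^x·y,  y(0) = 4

General solution: y = Ce^(7e^x)
Applying IC y(0) = 4:
Particular solution: y = 4e^(7(e^x - 1))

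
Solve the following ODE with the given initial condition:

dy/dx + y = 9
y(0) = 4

General solution: y = 9 + Ce^(-x)
Applying y(0) = 4: C = 4 - 9 = -5
Particular solution: y = 9 - 5e^(-x)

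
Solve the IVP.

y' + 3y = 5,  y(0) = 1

General solution: y = 5/3 + Ce^(-3x)
Applying y(0) = 1: C = 1 - 5/3 = -2/3
Particular solution: y = 5/3 - (2/3)e^(-3x)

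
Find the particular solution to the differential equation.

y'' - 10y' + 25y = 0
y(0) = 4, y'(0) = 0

General solution: y = (C₁ + C₂x)e^(5x)
Repeated root r = 5
Applying ICs: C₁ = 4, C₂ = -20
Particular solution: y = (4 - 20x)e^(5x)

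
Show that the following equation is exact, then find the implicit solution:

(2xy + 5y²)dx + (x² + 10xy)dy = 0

Verify exactness: ∂M/∂y = ∂N/∂x ✓
Find F(x,y) such that ∂F/∂x = M, ∂F/∂y = N
Solution: x²y + 5xy² = C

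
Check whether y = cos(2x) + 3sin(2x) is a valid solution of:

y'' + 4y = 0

Verification:
y'' = -4cos(2x) - 12sin(2x)
y'' + 4y = 0 ✓

Yes, it is a solution.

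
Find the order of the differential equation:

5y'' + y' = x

The order is 2 (highest derivative is of order 2).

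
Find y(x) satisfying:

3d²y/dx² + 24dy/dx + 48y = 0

Characteristic equation: 3r² + 24r + 48 = 0
Divide by 3: r² + 8r + 16 = 0
Factored: (r + 4)² = 0
Repeated root: r = -4
General solution: y = (C₁ + C₂x)e^(-4x)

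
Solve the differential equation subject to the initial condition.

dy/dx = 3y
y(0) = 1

General solution: y = Ce^(3x)
Applying IC y(0) = 1:
Particular solution: y = e^(3x)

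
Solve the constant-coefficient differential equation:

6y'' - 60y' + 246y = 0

Characteristic equation: 6r² - 60r + 246 = 0
Divide by 6: r² - 10r + 41 = 0
Roots: r = 5 ± 4i (complex conjugates)
General solution: y = e^(5x)(C₁cos(4x) + C₂sin(4x))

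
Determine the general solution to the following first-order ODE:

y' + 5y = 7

Using integrating factor method:

General solution: y = 7/5 + Ce^(-5x)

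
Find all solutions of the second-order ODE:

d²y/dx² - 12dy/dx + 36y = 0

Characteristic equation: r² - 12r + 36 = 0
Factored: (r - 6)² = 0
Repeated root: r = 6
General solution: y = (C₁ + C₂x)e^(6x)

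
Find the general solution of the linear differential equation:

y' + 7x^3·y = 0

Using integrating factor method:

General solution: y = Ce^(-7x^4/4)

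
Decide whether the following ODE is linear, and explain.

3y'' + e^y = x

Nonlinear (e^y is nonlinear in y)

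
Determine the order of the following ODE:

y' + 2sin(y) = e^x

The order is 1 (highest derivative is of order 1).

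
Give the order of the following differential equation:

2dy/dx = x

The order is 1 (highest derivative is of order 1).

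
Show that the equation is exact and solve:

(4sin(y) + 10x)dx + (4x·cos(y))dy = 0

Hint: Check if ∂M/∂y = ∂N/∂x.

Verify exactness: ∂M/∂y = ∂N/∂x ✓
Find F(x,y) such that ∂F/∂x = M, ∂F/∂y = N
Solution: 4x·sin(y) + 5x² = C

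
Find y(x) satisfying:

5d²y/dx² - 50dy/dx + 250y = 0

Characteristic equation: 5r² - 50r + 250 = 0
Divide by 5: r² - 10r + 50 = 0
Roots: r = 5 ± 5i (complex conjugates)
General solution: y = e^(5x)(C₁cos(5x) + C₂sin(5x))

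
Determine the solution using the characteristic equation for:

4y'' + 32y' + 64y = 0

Characteristic equation: 4r² + 32r + 64 = 0
Divide by 4: r² + 8r + 16 = 0
Factored: (r + 4)² = 0
Repeated root: r = -4
General solution: y = (C₁ + C₂x)e^(-4x)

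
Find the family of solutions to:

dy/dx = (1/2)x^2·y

Separating variables and integrating:
ln|y| = x^3/6 + C

General solution: y = Ce^(x^3/6)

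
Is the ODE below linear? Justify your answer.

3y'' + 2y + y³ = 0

No. Nonlinear (y³ term)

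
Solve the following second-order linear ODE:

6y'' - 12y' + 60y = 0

Characteristic equation: 6r² - 12r + 60 = 0
Divide by 6: r² - 2r + 10 = 0
Roots: r = 1 ± 3i (complex conjugates)
General solution: y = e^x(C₁cos(3x) + C₂sin(3x))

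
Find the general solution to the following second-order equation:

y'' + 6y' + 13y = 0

Characteristic equation: r² + 6r + 13 = 0
Roots: r = -3 ± 2i (complex conjugates)
General solution: y = e^(-3x)(C₁cos(2x) + C₂sin(2x))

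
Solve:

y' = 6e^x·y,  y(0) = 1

General solution: y = Ce^(6e^x)
Applying IC y(0) = 1:
Particular solution: y = e^(6(e^x - 1))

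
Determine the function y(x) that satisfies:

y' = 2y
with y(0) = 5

General solution: y = Ce^(2x)
Applying IC y(0) = 5:
Particular solution: y = 5e^(2x)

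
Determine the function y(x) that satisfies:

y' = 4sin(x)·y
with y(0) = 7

General solution: y = Ce^(-4cos(x))
Applying IC y(0) = 7:
Particular solution: y = 7e^(4(1-cos(x)))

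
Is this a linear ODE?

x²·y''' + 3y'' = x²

Yes. Linear (y and its derivatives appear to the first power only, no products of y terms)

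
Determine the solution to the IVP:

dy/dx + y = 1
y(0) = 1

General solution: y = 1 + Ce^(-x)
Applying y(0) = 1: C = 1 - 1 = 0
Particular solution: y = 1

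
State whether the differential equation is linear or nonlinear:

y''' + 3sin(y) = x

Nonlinear (sin(y) is nonlinear in y)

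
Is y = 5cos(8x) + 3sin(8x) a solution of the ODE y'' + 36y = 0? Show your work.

Verification:
y'' = -320cos(8x) - 192sin(8x)
y'' + 36y ≠ 0 (frequency mismatch: got 64 instead of 36)

No, it is not a solution.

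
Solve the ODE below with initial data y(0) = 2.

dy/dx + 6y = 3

General solution: y = 1/2 + Ce^(-6x)
Applying y(0) = 2: C = 2 - 1/2 = 3/2
Particular solution: y = 1/2 + (3/2)e^(-6x)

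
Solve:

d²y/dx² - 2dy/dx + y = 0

Characteristic equation: r² - 2r + 1 = 0
Factored: (r - 1)² = 0
Repeated root: r = 1
General solution: y = (C₁ + C₂x)e^x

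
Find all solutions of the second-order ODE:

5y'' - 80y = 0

Characteristic equation: 5r² - 80 = 0
Divide by 5: r² - 16 = 0
Roots: r = 4, -4 (distinct real)
General solution: y = C₁e^(4x) + C₂e^(-4x)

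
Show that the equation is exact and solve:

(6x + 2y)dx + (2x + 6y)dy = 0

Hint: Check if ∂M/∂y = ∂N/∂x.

Verify exactness: ∂M/∂y = ∂N/∂x ✓
Find F(x,y) such that ∂F/∂x = M, ∂F/∂y = N
Solution: 3x² + 2xy + 3y² = C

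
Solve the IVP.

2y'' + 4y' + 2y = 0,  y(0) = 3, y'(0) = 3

General solution: y = (C₁ + C₂x)e^(-x)
Repeated root r = -1
Applying ICs: C₁ = 3, C₂ = 6
Particular solution: y = (3 + 6x)e^(-x)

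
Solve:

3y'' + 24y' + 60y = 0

Characteristic equation: 3r² + 24r + 60 = 0
Divide by 3: r² + 8r + 20 = 0
Roots: r = -4 ± 2i (complex conjugates)
General solution: y = e^(-4x)(C₁cos(2x) + C₂sin(2x))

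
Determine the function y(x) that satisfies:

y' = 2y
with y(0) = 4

General solution: y = Ce^(2x)
Applying IC y(0) = 4:
Particular solution: y = 4e^(2x)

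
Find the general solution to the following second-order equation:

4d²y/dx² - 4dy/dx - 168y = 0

Characteristic equation: 4r² - 4r - 168 = 0
Divide by 4: r² - r - 42 = 0
Roots: r = 7, -6 (distinct real)
General solution: y = C₁e^(7x) + C₂e^(-6x)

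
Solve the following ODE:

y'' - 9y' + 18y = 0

Characteristic equation: r² - 9r + 18 = 0
Roots: r = 6, 3 (distinct real)
General solution: y = C₁e^(6x) + C₂e^(3x)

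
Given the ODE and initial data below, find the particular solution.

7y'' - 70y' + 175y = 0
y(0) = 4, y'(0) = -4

General solution: y = (C₁ + C₂x)e^(5x)
Repeated root r = 5
Applying ICs: C₁ = 4, C₂ = -24
Particular solution: y = (4 - 24x)e^(5x)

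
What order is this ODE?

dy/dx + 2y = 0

The order is 1 (highest derivative is of order 1).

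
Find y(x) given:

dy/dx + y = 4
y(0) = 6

General solution: y = 4 + Ce^(-x)
Applying y(0) = 6: C = 6 - 4 = 2
Particular solution: y = 4 + 2e^(-x)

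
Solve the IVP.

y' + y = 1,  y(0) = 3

General solution: y = 1 + Ce^(-x)
Applying y(0) = 3: C = 3 - 1 = 2
Particular solution: y = 1 + 2e^(-x)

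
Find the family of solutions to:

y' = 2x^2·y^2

Separating variables and integrating:
-1/y = 2x^3/3 + C

General solution: y^-1 = (-2/3)x^3 + C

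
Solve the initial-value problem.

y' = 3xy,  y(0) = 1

General solution: y = Ce^(3x²/2)
Applying IC y(0) = 1:
Particular solution: y = e^(3x²/2)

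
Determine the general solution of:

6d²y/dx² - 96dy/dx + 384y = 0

Characteristic equation: 6r² - 96r + 384 = 0
Divide by 6: r² - 16r + 64 = 0
Factored: (r - 8)² = 0
Repeated root: r = 8
General solution: y = (C₁ + C₂x)e^(8x)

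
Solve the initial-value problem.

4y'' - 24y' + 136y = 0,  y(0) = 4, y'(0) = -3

General solution: y = e^(3x)(C₁cos(5x) + C₂sin(5x))
Complex roots r = 3 ± 5i
Applying ICs: C₁ = 4, C₂ = -3
Particular solution: y = e^(3x)(4cos(5x) - 3sin(5x))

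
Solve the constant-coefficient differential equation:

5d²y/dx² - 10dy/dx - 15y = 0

Characteristic equation: 5r² - 10r - 15 = 0
Divide by 5: r² - 2r - 3 = 0
Roots: r = 3, -1 (distinct real)
General solution: y = C₁e^(3x) + C₂e^(-x)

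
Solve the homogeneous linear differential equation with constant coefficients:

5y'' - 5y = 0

Characteristic equation: 5r² - 5 = 0
Divide by 5: r² - 1 = 0
Roots: r = 1, -1 (distinct real)
General solution: y = C₁e^x + C₂e^(-x)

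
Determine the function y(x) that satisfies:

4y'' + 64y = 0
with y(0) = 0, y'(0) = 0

General solution: y = C₁cos(4x) + C₂sin(4x)
Complex roots r = ±4i
Applying ICs: C₁ = 0, C₂ = 0
Particular solution: y = 0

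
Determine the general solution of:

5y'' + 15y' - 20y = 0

Characteristic equation: 5r² + 15r - 20 = 0
Divide by 5: r² + 3r - 4 = 0
Roots: r = 1, -4 (distinct real)
General solution: y = C₁e^x + C₂e^(-4x)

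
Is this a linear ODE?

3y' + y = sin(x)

Yes. Linear (y and its derivatives appear to the first power only, no products of y terms)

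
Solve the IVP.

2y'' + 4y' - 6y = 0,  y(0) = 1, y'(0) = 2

General solution: y = C₁e^x + C₂e^(-3x)
Applying ICs: C₁ = 5/4, C₂ = -1/4
Particular solution: y = (5/4)e^x - (1/4)e^(-3x)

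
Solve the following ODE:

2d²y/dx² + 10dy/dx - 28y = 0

Characteristic equation: 2r² + 10r - 28 = 0
Divide by 2: r² + 5r - 14 = 0
Roots: r = 2, -7 (distinct real)
General solution: y = C₁e^(2x) + C₂e^(-7x)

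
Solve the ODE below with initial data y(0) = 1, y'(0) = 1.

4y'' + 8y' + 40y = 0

General solution: y = e^(-x)(C₁cos(3x) + C₂sin(3x))
Complex roots r = -1 ± 3i
Applying ICs: C₁ = 1, C₂ = 2/3
Particular solution: y = e^(-x)(cos(3x) + (2/3)sin(3x))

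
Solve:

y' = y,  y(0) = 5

General solution: y = Ce^x
Applying IC y(0) = 5:
Particular solution: y = 5e^x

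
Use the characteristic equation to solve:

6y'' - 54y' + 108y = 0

Characteristic equation: 6r² - 54r + 108 = 0
Divide by 6: r² - 9r + 18 = 0
Roots: r = 6, 3 (distinct real)
General solution: y = C₁e^(6x) + C₂e^(3x)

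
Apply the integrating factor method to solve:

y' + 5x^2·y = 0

Using integrating factor method:

General solution: y = Ce^(-5x^3/3)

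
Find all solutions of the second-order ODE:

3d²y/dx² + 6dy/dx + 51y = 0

Characteristic equation: 3r² + 6r + 51 = 0
Divide by 3: r² + 2r + 17 = 0
Roots: r = -1 ± 4i (complex conjugates)
General solution: y = e^(-x)(C₁cos(4x) + C₂sin(4x))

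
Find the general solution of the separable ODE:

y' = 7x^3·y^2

Separating variables and integrating:
-1/y = 7x^4/4 + C

General solution: y^-1 = (-7/4)x^4 + C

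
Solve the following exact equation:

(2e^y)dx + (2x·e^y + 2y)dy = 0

Verify exactness: ∂M/∂y = ∂N/∂x ✓
Find F(x,y) such that ∂F/∂x = M, ∂F/∂y = N
Solution: 2x·e^y + y² = C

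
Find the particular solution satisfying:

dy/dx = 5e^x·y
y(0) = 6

General solution: y = Ce^(5e^x)
Applying IC y(0) = 6:
Particular solution: y = 6e^(5(e^x - 1))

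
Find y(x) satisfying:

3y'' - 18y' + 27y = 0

Characteristic equation: 3r² - 18r + 27 = 0
Divide by 3: r² - 6r + 9 = 0
Factored: (r - 3)² = 0
Repeated root: r = 3
General solution: y = (C₁ + C₂x)e^(3x)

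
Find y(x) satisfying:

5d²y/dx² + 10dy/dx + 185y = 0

Characteristic equation: 5r² + 10r + 185 = 0
Divide by 5: r² + 2r + 37 = 0
Roots: r = -1 ± 6i (complex conjugates)
General solution: y = e^(-x)(C₁cos(6x) + C₂sin(6x))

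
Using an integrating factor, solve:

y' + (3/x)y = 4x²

Using integrating factor method:

General solution: y = (2/3)x^3 + Cx^(-3)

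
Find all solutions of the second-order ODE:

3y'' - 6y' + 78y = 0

Characteristic equation: 3r² - 6r + 78 = 0
Divide by 3: r² - 2r + 26 = 0
Roots: r = 1 ± 5i (complex conjugates)
General solution: y = e^x(C₁cos(5x) + C₂sin(5x))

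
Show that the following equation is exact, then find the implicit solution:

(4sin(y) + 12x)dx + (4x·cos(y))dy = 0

Verify exactness: ∂M/∂y = ∂N/∂x ✓
Find F(x,y) such that ∂F/∂x = M, ∂F/∂y = N
Solution: 4x·sin(y) + 6x² = C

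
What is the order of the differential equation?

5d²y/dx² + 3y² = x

The order is 2 (highest derivative is of order 2).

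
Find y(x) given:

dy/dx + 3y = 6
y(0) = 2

General solution: y = 2 + Ce^(-3x)
Applying y(0) = 2: C = 2 - 2 = 0
Particular solution: y = 2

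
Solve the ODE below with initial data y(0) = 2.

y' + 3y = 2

General solution: y = 2/3 + Ce^(-3x)
Applying y(0) = 2: C = 2 - 2/3 = 4/3
Particular solution: y = 2/3 + (4/3)e^(-3x)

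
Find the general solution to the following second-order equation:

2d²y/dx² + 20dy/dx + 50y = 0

Characteristic equation: 2r² + 20r + 50 = 0
Divide by 2: r² + 10r + 25 = 0
Factored: (r + 5)² = 0
Repeated root: r = -5
General solution: y = (C₁ + C₂x)e^(-5x)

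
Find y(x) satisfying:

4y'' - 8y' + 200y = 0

Characteristic equation: 4r² - 8r + 200 = 0
Divide by 4: r² - 2r + 50 = 0
Roots: r = 1 ± 7i (complex conjugates)
General solution: y = e^x(C₁cos(7x) + C₂sin(7x))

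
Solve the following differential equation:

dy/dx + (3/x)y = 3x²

Using integrating factor method:

General solution: y = (1/2)x^3 + Cx^(-3)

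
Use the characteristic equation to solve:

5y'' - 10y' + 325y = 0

Characteristic equation: 5r² - 10r + 325 = 0
Divide by 5: r² - 2r + 65 = 0
Roots: r = 1 ± 8i (complex conjugates)
General solution: y = e^x(C₁cos(8x) + C₂sin(8x))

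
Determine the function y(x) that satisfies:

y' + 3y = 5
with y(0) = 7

General solution: y = 5/3 + Ce^(-3x)
Applying y(0) = 7: C = 7 - 5/3 = 16/3
Particular solution: y = 5/3 + (16/3)e^(-3x)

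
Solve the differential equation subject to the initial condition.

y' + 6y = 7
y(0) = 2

General solution: y = 7/6 + Ce^(-6x)
Applying y(0) = 2: C = 2 - 7/6 = 5/6
Particular solution: y = 7/6 + (5/6)e^(-6x)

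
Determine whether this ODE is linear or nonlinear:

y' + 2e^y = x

Nonlinear (e^y is nonlinear in y)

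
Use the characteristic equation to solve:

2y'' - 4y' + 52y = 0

Characteristic equation: 2r² - 4r + 52 = 0
Divide by 2: r² - 2r + 26 = 0
Roots: r = 1 ± 5i (complex conjugates)
General solution: y = e^x(C₁cos(5x) + C₂sin(5x))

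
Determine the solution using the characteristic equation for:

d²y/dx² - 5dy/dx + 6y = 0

Characteristic equation: r² - 5r + 6 = 0
Roots: r = 2, 3 (distinct real)
General solution: y = C₁e^(2x) + C₂e^(3x)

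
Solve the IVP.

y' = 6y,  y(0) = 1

General solution: y = Ce^(6x)
Applying IC y(0) = 1:
Particular solution: y = e^(6x)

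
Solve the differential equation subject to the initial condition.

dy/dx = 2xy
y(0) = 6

General solution: y = Ce^(x²)
Applying IC y(0) = 6:
Particular solution: y = 6e^(x²)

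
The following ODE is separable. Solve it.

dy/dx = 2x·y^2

Separating variables and integrating:
-1/y = x^2 + C

General solution: y^-1 = -x^2 + C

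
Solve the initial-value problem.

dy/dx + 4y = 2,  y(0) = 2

General solution: y = 1/2 + Ce^(-4x)
Applying y(0) = 2: C = 2 - 1/2 = 3/2
Particular solution: y = 1/2 + (3/2)e^(-4x)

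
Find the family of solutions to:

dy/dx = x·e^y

Separating variables and integrating:
-e^(-y) = x²/2 + C

General solution: y = -ln(C - x²/2)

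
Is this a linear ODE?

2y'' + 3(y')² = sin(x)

No. Nonlinear ((y')² term)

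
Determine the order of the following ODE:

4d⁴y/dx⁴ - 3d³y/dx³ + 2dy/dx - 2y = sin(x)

The order is 4 (highest derivative is of order 4).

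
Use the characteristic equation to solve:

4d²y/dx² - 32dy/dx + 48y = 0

Characteristic equation: 4r² - 32r + 48 = 0
Divide by 4: r² - 8r + 12 = 0
Roots: r = 6, 2 (distinct real)
General solution: y = C₁e^(6x) + C₂e^(2x)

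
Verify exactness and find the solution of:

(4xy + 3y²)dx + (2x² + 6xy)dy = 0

Verify exactness: ∂M/∂y = ∂N/∂x ✓
Find F(x,y) such that ∂F/∂x = M, ∂F/∂y = N
Solution: 2x²y + 3xy² = C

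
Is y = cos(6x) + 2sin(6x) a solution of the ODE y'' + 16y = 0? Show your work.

Verification:
y'' = -36cos(6x) - 72sin(6x)
y'' + 16y ≠ 0 (frequency mismatch: got 36 instead of 16)

No, it is not a solution.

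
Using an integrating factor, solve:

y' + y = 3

Using integrating factor method:

General solution: y = 3 + Ce^(-x)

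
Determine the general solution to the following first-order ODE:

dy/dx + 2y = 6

Using integrating factor method:

General solution: y = 3 + Ce^(-2x)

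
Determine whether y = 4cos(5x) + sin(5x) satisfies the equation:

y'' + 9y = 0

Verification:
y'' = -100cos(5x) - 25sin(5x)
y'' + 9y ≠ 0 (frequency mismatch: got 25 instead of 9)

No, it is not a solution.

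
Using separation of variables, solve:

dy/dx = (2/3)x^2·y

Separating variables and integrating:
ln|y| = 2x^3/9 + C

General solution: y = Ce^(2x^3/9)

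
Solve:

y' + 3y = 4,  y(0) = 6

General solution: y = 4/3 + Ce^(-3x)
Applying y(0) = 6: C = 6 - 4/3 = 14/3
Particular solution: y = 4/3 + (14/3)e^(-3x)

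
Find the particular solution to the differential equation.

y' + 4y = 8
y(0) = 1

General solution: y = 2 + Ce^(-4x)
Applying y(0) = 1: C = 1 - 2 = -1
Particular solution: y = 2 - e^(-4x)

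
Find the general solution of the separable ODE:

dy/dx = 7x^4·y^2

Separating variables and integrating:
-1/y = 7x^5/5 + C

General solution: y^-1 = (-7/5)x^5 + C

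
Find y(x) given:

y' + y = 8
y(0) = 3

General solution: y = 8 + Ce^(-x)
Applying y(0) = 3: C = 3 - 8 = -5
Particular solution: y = 8 - 5e^(-x)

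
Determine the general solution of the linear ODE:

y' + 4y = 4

Using integrating factor method:

General solution: y = 1 + Ce^(-4x)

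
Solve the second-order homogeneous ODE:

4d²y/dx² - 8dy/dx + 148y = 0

Characteristic equation: 4r² - 8r + 148 = 0
Divide by 4: r² - 2r + 37 = 0
Roots: r = 1 ± 6i (complex conjugates)
General solution: y = e^x(C₁cos(6x) + C₂sin(6x))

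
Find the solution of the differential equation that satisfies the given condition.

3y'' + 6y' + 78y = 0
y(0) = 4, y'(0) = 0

General solution: y = e^(-x)(C₁cos(5x) + C₂sin(5x))
Complex roots r = -1 ± 5i
Applying ICs: C₁ = 4, C₂ = 4/5
Particular solution: y = e^(-x)(4cos(5x) + (4/5)sin(5x))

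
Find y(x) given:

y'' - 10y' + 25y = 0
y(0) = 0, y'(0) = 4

General solution: y = (C₁ + C₂x)e^(5x)
Repeated root r = 5
Applying ICs: C₁ = 0, C₂ = 4
Particular solution: y = 4xe^(5x)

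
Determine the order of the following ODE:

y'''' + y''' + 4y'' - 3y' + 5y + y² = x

The order is 4 (highest derivative is of order 4).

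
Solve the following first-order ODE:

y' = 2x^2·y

Separating variables and integrating:
ln|y| = 2x^3/3 + C

General solution: y = Ce^(2x^3/3)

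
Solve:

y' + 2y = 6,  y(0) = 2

General solution: y = 3 + Ce^(-2x)
Applying y(0) = 2: C = 2 - 3 = -1
Particular solution: y = 3 - e^(-2x)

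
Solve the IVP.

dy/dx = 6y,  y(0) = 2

General solution: y = Ce^(6x)
Applying IC y(0) = 2:
Particular solution: y = 2e^(6x)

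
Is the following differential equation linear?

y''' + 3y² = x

No. Nonlinear (y² term)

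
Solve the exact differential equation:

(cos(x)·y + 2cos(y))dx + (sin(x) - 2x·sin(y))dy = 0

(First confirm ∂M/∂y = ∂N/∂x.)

Verify exactness: ∂M/∂y = ∂N/∂x ✓
Find F(x,y) such that ∂F/∂x = M, ∂F/∂y = N
Solution: sin(x)·y + 2x·cos(y) = C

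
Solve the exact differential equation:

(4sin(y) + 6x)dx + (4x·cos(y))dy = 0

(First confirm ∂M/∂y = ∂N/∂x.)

Verify exactness: ∂M/∂y = ∂N/∂x ✓
Find F(x,y) such that ∂F/∂x = M, ∂F/∂y = N
Solution: 4x·sin(y) + 3x² = C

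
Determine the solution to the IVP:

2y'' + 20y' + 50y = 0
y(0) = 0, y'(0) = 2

General solution: y = (C₁ + C₂x)e^(-5x)
Repeated root r = -5
Applying ICs: C₁ = 0, C₂ = 2
Particular solution: y = 2xe^(-5x)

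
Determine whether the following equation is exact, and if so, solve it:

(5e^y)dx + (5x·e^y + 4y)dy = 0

Verify exactness: ∂M/∂y = ∂N/∂x ✓
Find F(x,y) such that ∂F/∂x = M, ∂F/∂y = N
Solution: 5x·e^y + 2y² = C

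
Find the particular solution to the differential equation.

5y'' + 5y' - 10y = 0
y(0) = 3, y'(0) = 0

General solution: y = C₁e^x + C₂e^(-2x)
Applying ICs: C₁ = 2, C₂ = 1
Particular solution: y = 2e^x + e^(-2x)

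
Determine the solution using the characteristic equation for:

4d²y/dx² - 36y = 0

Characteristic equation: 4r² - 36 = 0
Divide by 4: r² - 9 = 0
Roots: r = 3, -3 (distinct real)
General solution: y = C₁e^(3x) + C₂e^(-3x)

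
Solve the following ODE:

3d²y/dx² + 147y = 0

Characteristic equation: 3r² + 147 = 0
Divide by 3: r² + 49 = 0
Roots: r = ±7i (complex conjugates)
General solution: y = C₁cos(7x) + C₂sin(7x)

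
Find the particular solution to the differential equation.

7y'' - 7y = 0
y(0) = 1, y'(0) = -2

General solution: y = C₁e^x + C₂e^(-x)
Applying ICs: C₁ = -1/2, C₂ = 3/2
Particular solution: y = -(1/2)e^x + (3/2)e^(-x)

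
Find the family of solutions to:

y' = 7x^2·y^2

Separating variables and integrating:
-1/y = 7x^3/3 + C

General solution: y^-1 = (-7/3)x^3 + C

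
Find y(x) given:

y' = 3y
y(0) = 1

General solution: y = Ce^(3x)
Applying IC y(0) = 1:
Particular solution: y = e^(3x)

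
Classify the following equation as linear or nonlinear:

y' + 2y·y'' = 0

Nonlinear (y·y'' term)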